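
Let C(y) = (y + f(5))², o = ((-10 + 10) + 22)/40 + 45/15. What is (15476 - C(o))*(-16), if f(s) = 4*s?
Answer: -5968559/25 ≈ -2.3874e+5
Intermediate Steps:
o = 71/20 (o = (0 + 22)*(1/40) + 45*(1/15) = 22*(1/40) + 3 = 11/20 + 3 = 71/20 ≈ 3.5500)
C(y) = (20 + y)² (C(y) = (y + 4*5)² = (y + 20)² = (20 + y)²)
(15476 - C(o))*(-16) = (15476 - (20 + 71/20)²)*(-16) = (15476 - (471/20)²)*(-16) = (15476 - 1*221841/400)*(-16) = (15476 - 221841/400)*(-16) = (5968559/400)*(-16) = -5968559/25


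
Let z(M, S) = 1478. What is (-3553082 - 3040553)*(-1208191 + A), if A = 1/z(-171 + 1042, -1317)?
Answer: 11774295539619595/1478 ≈ 7.9664e+12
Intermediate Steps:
A = 1/1478 ≈ 0.00067659
(-3553082 - 3040553)*(-1208191 + A) = (-3553082 - 3040553)*(-1208191 + 1/1478) = -6593635*(-1785706297/1478) = 11774295539619595/1478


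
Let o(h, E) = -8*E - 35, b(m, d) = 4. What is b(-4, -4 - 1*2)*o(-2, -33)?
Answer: 916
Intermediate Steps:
o(h, E) = -35 - 8*E
b(-4, -4 - 1*2)*o(-2, -33) = 4*(-35 - 8*(-33)) = 4*(-35 + 264) = 4*229 = 916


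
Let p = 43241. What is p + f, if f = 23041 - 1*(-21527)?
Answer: 87809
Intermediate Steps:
f = 44568 (f = 23041 + 21527 = 44568)
p + f = 43241 + 44568 = 87809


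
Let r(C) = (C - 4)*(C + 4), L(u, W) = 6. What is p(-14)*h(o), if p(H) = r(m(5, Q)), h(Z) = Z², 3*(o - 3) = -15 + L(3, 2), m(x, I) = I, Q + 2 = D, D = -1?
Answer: 0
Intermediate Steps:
Q = -3 (Q = -2 - 1 = -3)
o = 0 (o = 3 + (-15 + 6)/3 = 3 + (⅓)*(-9) = 3 - 3 = 0)
r(C) = (-4 + C)*(4 + C)
p(H) = -7 (p(H) = -16 + (-3)² = -16 + 9 = -7)
p(-14)*h(o) = -7*0² = -7*0 = 0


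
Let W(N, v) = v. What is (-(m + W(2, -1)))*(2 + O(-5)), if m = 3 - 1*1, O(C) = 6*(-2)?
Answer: 10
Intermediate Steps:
O(C) = -12
m = 2 (m = 3 - 1 = 2)
(-(m + W(2, -1)))*(2 + O(-5)) = (-(2 - 1))*(2 - 12) = -1*1*(-10) = -1*(-10) = 10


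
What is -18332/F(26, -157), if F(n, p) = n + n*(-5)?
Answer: 4583/26 ≈ 176.27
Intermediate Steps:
F(n, p) = -4*n (F(n, p) = n - 5*n = -4*n)
-18332/F(26, -157) = -18332/((-4*26)) = -18332/(-104) = -18332*(-1/104) = 4583/26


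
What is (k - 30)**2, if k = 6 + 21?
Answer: 9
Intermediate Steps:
k = 27
(k - 30)**2 = (27 - 30)**2 = (-3)**2 = 9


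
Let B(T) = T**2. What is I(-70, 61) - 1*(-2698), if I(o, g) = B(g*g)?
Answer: 13848539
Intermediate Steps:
I(o, g) = g**4 (I(o, g) = (g*g)**2 = (g**2)**2 = g**4)
I(-70, 61) - 1*(-2698) = 61**4 - 1*(-2698) = 13845841 + 2698 = 13848539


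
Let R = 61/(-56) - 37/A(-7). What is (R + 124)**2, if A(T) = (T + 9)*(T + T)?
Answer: 48399849/3136 ≈ 15434.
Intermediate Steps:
A(T) = 2*T*(9 + T) (A(T) = (9 + T)*(2*T) = 2*T*(9 + T))
R = 13/56 (R = 61/(-56) - 37*(-1/(14*(9 - 7))) = 61*(-1/56) - 37/(2*(-7)*2) = -61/56 - 37/(-28) = -61/56 - 37*(-1/28) = -61/56 + 37/28 = 13/56 ≈ 0.23214)
(R + 124)**2 = (13/56 + 124)**2 = (6957/56)**2 = 48399849/3136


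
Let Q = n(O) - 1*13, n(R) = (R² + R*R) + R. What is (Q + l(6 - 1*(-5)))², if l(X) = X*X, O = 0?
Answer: 11664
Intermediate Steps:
n(R) = R + 2*R² (n(R) = (R² + R²) + R = 2*R² + R = R + 2*R²)
Q = -13 (Q = 0*(1 + 2*0) - 1*13 = 0*(1 + 0) - 13 = 0*1 - 13 = 0 - 13 = -13)
l(X) = X²
(Q + l(6 - 1*(-5)))² = (-13 + (6 - 1*(-5))²)² = (-13 + (6 + 5)²)² = (-13 + 11²)² = (-13 + 121)² = 108² = 11664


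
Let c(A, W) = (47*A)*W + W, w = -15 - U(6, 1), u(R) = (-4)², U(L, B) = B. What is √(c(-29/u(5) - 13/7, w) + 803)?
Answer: √173782/7 ≈ 59.553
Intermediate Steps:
u(R) = 16
w = -16 (w = -15 - 1*1 = -15 - 1 = -16)
c(A, W) = W + 47*A*W (c(A, W) = 47*A*W + W = W + 47*A*W)
√(c(-29/u(5) - 13/7, w) + 803) = √(-16*(1 + 47*(-29/16 - 13/7)) + 803) = √(-16*(1 + 47*(-411/112)) + 803) = √(-16*(1 - 19317/112) + 803) = √(-16*(-19205/112) + 803) = √(19205/7 + 803) = √(24826/7) = √173782/7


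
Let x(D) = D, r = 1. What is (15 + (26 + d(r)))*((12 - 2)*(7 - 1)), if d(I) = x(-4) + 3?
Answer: 2400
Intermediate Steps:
d(I) = -1 (d(I) = -4 + 3 = -1)
(15 + (26 + d(r)))*((12 - 2)*(7 - 1)) = (15 + (26 - 1))*((12 - 2)*(7 - 1)) = (15 + 25)*(10*6) = 40*60 = 2400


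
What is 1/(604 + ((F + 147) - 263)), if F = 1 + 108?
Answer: 1/597 ≈ 0.0016750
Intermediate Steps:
F = 109
1/(604 + ((F + 147) - 263)) = 1/(604 + ((109 + 147) - 263)) = 1/(604 + (256 - 263)) = 1/(604 - 7) = 1/597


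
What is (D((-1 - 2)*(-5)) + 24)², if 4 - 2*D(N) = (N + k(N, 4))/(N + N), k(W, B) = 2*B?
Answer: 2362369/3600 ≈ 656.21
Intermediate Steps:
D(N) = 2 - (8 + N)/(4*N) (D(N) = 2 - (N + 2*4)/(2*(N + N)) = 2 - (N + 8)/(2*(2*N)) = 2 - (8 + N)*1/(2*N)/2 = 2 - (8 + N)/(4*N))
(D((-1 - 2)*(-5)) + 24)² = ((7/4 - 2*(-1/(5*(-1 - 2)))) + 24)² = ((7/4 - 2/((-3*(-5)))) + 24)² = ((7/4 - 2/15) + 24)² = (97/60 + 24)² = (1537/60)² = 2362369/3600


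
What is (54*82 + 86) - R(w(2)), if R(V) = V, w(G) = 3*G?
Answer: 4508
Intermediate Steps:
(54*82 + 86) - R(w(2)) = (54*82 + 86) - 3*2 = (4428 + 86) - 1*6 = 4514 - 6 = 4508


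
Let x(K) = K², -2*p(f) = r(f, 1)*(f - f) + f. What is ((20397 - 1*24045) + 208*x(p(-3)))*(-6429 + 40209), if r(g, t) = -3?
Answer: -107420400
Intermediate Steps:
p(f) = -f/2 (p(f) = -(-3*(f - f) + f)/2 = -(-3*0 + f)/2 = -(0 + f)/2 = -f/2)
((20397 - 1*24045) + 208*x(p(-3)))*(-6429 + 40209) = ((20397 - 1*24045) + 208*(-½*(-3))²)*(-6429 + 40209) = ((20397 - 24045) + 208*(3/2)²)*33780 = (-3648 + 208*(9/4))*33780 = (-3648 + 468)*33780 = -3180*33780 = -107420400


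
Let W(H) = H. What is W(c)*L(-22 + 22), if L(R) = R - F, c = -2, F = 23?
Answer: 46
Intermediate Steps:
L(R) = -23 + R (L(R) = R - 1*23 = R - 23 = -23 + R)
W(c)*L(-22 + 22) = -2*(-23 + (-22 + 22)) = -2*(-23 + 0) = -2*(-23) = 46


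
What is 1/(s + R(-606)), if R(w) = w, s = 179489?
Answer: 1/178883 ≈ 5.5902e-6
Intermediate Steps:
1/(s + R(-606)) = 1/(179489 - 606) = 1/178883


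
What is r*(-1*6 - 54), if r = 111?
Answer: -6660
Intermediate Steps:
r*(-1*6 - 54) = 111*(-1*6 - 54) = 111*(-6 - 54) = 111*(-60) = -6660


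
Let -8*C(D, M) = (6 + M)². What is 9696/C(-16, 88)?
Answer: -19392/2209 ≈ -8.7786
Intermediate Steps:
C(D, M) = -(6 + M)²/8
9696/C(-16, 88) = 9696/((-(6 + 88)²/8)) = 9696/((-⅛*94²)) = 9696/((-⅛*8836)) = 9696/(-2209/2) = 9696*(-2/2209) = -19392/2209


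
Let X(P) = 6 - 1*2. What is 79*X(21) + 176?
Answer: 492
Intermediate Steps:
X(P) = 4 (X(P) = 6 - 2 = 4)
79*X(21) + 176 = 79*4 + 176 = 316 + 176 = 492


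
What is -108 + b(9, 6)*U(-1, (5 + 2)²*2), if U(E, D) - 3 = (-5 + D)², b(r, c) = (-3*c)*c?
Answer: -934524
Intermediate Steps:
b(r, c) = -3*c²
U(E, D) = 3 + (-5 + D)²
-108 + b(9, 6)*U(-1, (5 + 2)²*2) = -108 + (-3*6²)*(3 + (-5 + (5 + 2)²*2)²) = -108 + (-3*36)*(3 + (-5 + 7²*2)²) = -108 - 108*(3 + (-5 + 49*2)²) = -108 - 108*(3 + (-5 + 98)²) = -108 - 108*(3 + 93²) = -108 - 108*(3 + 8649) = -108 - 108*8652 = -108 - 934416 = -934524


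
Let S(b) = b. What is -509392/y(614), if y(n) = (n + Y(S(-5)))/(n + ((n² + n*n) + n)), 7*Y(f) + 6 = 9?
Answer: -2692921183680/4301 ≈ -6.2611e+8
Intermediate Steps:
Y(f) = 3/7 (Y(f) = -6/7 + (⅐)*9 = -6/7 + 9/7 = 3/7)
y(n) = (3/7 + n)/(2*n + 2*n²) (y(n) = (n + 3/7)/(n + ((n² + n*n) + n)) = (3/7 + n)/(n + ((n² + n²) + n)) = (3/7 + n)/(n + (2*n² + n)) = (3/7 + n)/(n + (n + 2*n²)) = (3/7 + n)/(2*n + 2*n²))
-509392/y(614) = -509392*8596*(1 + 614)/(3 + 7*614) = -509392*5286540/(3 + 4298) = -509392/((1/14)*(1/614)*(1/615)*4301) = -509392/4301/5286540 = -509392*5286540/4301 = -2692921183680/4301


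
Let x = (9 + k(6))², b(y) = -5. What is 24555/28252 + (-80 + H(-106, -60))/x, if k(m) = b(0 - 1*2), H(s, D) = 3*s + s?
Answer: -865383/28252 ≈ -30.631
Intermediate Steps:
H(s, D) = 4*s
k(m) = -5
x = 16 (x = (9 - 5)² = 4² = 16)
24555/28252 + (-80 + H(-106, -60))/x = 24555/28252 + (-80 + 4*(-106))/16 = 24555*(1/28252) + (-80 - 424)*(1/16) = 24555/28252 - 504*1/16 = 24555/28252 - 63/2 = -865383/28252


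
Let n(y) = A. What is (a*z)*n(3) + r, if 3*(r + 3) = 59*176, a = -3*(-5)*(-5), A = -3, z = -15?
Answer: 250/3 ≈ 83.333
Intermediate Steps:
n(y) = -3
a = -75 (a = 15*(-5) = -75)
r = 10375/3 (r = -3 + (59*176)/3 = -3 + (⅓)*10384 = -3 + 10384/3 = 10375/3 ≈ 3458.3)
(a*z)*n(3) + r = -75*(-15)*(-3) + 10375/3 = 1125*(-3) + 10375/3 = -3375 + 10375/3 = 250/3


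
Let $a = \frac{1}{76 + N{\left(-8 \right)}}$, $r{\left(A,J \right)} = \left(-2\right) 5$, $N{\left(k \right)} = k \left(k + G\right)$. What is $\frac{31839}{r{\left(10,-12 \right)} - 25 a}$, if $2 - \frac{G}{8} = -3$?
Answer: $- \frac{1146204}{355} \approx -3228.7$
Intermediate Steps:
$G = 40$ ($G = 16 - -24 = 16 + 24 = 40$)
$N{\left(k \right)} = k \left(40 + k\right)$ ($N{\left(k \right)} = k \left(k + 40\right) = k \left(40 + k\right)$)
$r{\left(A,J \right)} = -10$
$a = - \frac{1}{180}$ ($a = \frac{1}{76 - 8 \left(40 - 8\right)} = \frac{1}{76 - 256} = \frac{1}{-180} = - \frac{1}{180} \approx -0.0055556$)
$\frac{31839}{r{\left(10,-12 \right)} - 25 a} = \frac{31839}{-10 - - \frac{5}{36}} = \frac{31839}{-10 + \frac{5}{36}} = \frac{31839}{- \frac{355}{36}} = 31839 \left(- \frac{36}{355}\right) = - \frac{1146204}{355}$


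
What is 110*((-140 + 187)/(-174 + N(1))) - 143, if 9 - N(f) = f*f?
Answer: -14454/83 ≈ -174.14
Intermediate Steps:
N(f) = 9 - f² (N(f) = 9 - f*f = 9 - f²)
110*((-140 + 187)/(-174 + N(1))) - 143 = 110*((-140 + 187)/(-174 + (9 - 1*1²))) - 143 = 110*(47/(-174 + (9 - 1*1))) - 143 = 110*(47/(-174 + (9 - 1))) - 143 = 110*(47/(-174 + 8)) - 143 = 110*(47/(-166)) - 143 = 110*(47*(-1/166)) - 143 = 110*(-47/166) - 143 = -2585/83 - 143 = -14454/83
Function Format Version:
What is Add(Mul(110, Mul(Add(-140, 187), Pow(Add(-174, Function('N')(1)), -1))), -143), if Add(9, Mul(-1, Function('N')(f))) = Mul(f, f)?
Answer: Rational(-14454, 83) ≈ -174.14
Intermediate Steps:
Function('N')(f) = Add(9, Mul(-1, Pow(f, 2))) (Function('N')(f) = Add(9, Mul(-1, Mul(f, f))) = Add(9, Mul(-1, Pow(f, 2))))
Add(Mul(110, Mul(Add(-140, 187), Pow(Add(-174, Function('N')(1)), -1))), -143) = Add(Mul(110, Mul(Add(-140, 187), Pow(Add(-174, Add(9, Mul(-1, Pow(1, 2)))), -1))), -143) = Add(Mul(110, Mul(47, Pow(Add(-174, Add(9, Mul(-1, 1))), -1))), -143) = Add(Mul(110, Mul(47, Pow(Add(-174, Add(9, -1)), -1))), -143) = Add(Mul(110, Mul(47, Pow(Add(-174, 8), -1))), -143) = Add(Mul(110, Mul(47, Pow(-166, -1))), -143) = Add(Mul(110, Mul(47, Rational(-1, 166))), -143) = Add(Mul(110, Rational(-47, 166)), -143) = Add(Rational(-2585, 83), -143) = Rational(-14454, 83)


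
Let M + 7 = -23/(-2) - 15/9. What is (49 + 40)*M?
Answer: 1513/6 ≈ 252.17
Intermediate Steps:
M = 17/6 (M = -7 + (-23/(-2) - 15/9) = -7 + (-23*(-½) - 15*⅑) = -7 + (23/2 - 5/3) = -7 + 59/6 = 17/6 ≈ 2.8333)
(49 + 40)*M = (49 + 40)*(17/6) = 89*(17/6) = 1513/6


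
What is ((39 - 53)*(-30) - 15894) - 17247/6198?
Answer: -31975033/2066 ≈ -15477.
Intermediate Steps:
((39 - 53)*(-30) - 15894) - 17247/6198 = (-14*(-30) - 15894) - 17247*1/6198 = (420 - 15894) - 5749/2066 = -15474 - 5749/2066 = -31975033/2066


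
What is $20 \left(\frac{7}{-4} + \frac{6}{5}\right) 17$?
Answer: $-187$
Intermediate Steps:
$20 \left(\frac{7}{-4} + \frac{6}{5}\right) 17 = 20 \left(7 \left(- \frac{1}{4}\right) + 6 \cdot \frac{1}{5}\right) 17 = 20 \left(- \frac{7}{4} + \frac{6}{5}\right) 17 = 20 \left(- \frac{11}{20}\right) 17 = \left(-11\right) 17 = -187$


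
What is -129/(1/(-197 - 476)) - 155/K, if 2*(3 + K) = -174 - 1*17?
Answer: 17103259/197 ≈ 86819.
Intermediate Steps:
K = -197/2 (K = -3 + (-174 - 1*17)/2 = -3 + (-174 - 17)/2 = -3 + (½)*(-191) = -3 - 191/2 = -197/2 ≈ -98.500)
-129/(1/(-197 - 476)) - 155/K = -129/(1/(-197 - 476)) - 155/(-197/2) = -129/(1/(-673)) - 155*(-2/197) = -129/(-1/673) + 310/197 = -129*(-673) + 310/197 = 86817 + 310/197 = 17103259/197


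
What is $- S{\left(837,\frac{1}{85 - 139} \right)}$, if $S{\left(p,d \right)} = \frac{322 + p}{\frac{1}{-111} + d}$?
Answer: $\frac{2315682}{55} \approx 42103.0$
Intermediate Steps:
$S{\left(p,d \right)} = \frac{322 + p}{- \frac{1}{111} + d}$
$- S{\left(837,\frac{1}{85 - 139} \right)} = - \frac{111 \left(322 + 837\right)}{-1 + \frac{111}{85 - 139}} = - \frac{111 \cdot 1159}{-1 + \frac{111}{-54}} = - \frac{111 \cdot 1159}{-1 + 111 \left(- \frac{1}{54}\right)} = - \frac{111 \cdot 1159}{-1 - \frac{37}{18}} = - \frac{111 \cdot 1159}{- \frac{55}{18}} = - \frac{111 \left(-18\right) 1159}{55} = \left(-1\right) \left(- \frac{2315682}{55}\right) = \frac{2315682}{55}$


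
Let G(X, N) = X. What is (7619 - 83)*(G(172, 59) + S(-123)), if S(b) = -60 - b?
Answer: 1770960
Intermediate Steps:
(7619 - 83)*(G(172, 59) + S(-123)) = (7619 - 83)*(172 + (-60 - 1*(-123))) = 7536*(172 + (-60 + 123)) = 7536*(172 + 63) = 7536*235 = 1770960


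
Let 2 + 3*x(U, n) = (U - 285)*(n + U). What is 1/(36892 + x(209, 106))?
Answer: 3/86734 ≈ 3.4589e-5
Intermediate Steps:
x(U, n) = -⅔ + (-285 + U)*(U + n)/3 (x(U, n) = -⅔ + ((U - 285)*(n + U))/3 = -⅔ + ((-285 + U)*(U + n))/3 = -⅔ + (-285 + U)*(U + n)/3)
1/(36892 + x(209, 106)) = 1/(36892 + (-⅔ - 95*209 - 95*106 + (⅓)*209² + (⅓)*209*106)) = 1/(36892 + (-⅔ - 19855 - 10070 + (⅓)*43681 + 22154/3)) = 1/(36892 + (-⅔ - 19855 - 10070 + 43681/3 + 22154/3)) = 1/(36892 - 23942/3) = 1/(86734/3) = 3/86734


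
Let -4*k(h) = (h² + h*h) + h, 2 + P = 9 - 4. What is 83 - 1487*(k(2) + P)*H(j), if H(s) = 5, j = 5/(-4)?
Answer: -7269/2 ≈ -3634.5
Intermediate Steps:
j = -5/4 (j = 5*(-¼) = -5/4 ≈ -1.2500)
P = 3 (P = -2 + (9 - 4) = -2 + 5 = 3)
k(h) = -h²/2 - h/4 (k(h) = -((h² + h*h) + h)/4 = -((h² + h²) + h)/4 = -(2*h² + h)/4 = -(h + 2*h²)/4 = -h²/2 - h/4)
83 - 1487*(k(2) + P)*H(j) = 83 - 1487*(-¼*2*(1 + 2*2) + 3)*5 = 83 - 1487*(-¼*2*(1 + 4) + 3)*5 = 83 - 1487*(-¼*2*5 + 3)*5 = 83 - 1487*(-5/2 + 3)*5 = 83 - 1487*5/2 = 83 - 7435/2 = -7269/2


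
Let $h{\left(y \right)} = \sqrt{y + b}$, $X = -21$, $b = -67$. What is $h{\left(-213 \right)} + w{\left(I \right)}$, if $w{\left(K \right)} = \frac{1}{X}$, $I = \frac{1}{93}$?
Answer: $- \frac{1}{21} + 2 i \sqrt{70} \approx -0.047619 + 16.733 i$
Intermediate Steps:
$I = \frac{1}{93} \approx 0.010753$
$h{\left(y \right)} = \sqrt{-67 + y}$ ($h{\left(y \right)} = \sqrt{y - 67} = \sqrt{-67 + y}$)
$w{\left(K \right)} = - \frac{1}{21}$ ($w{\left(K \right)} = \frac{1}{-21} = - \frac{1}{21}$)
$h{\left(-213 \right)} + w{\left(I \right)} = \sqrt{-67 - 213} - \frac{1}{21} = \sqrt{-280} - \frac{1}{21} = 2 i \sqrt{70} - \frac{1}{21} = - \frac{1}{21} + 2 i \sqrt{70}$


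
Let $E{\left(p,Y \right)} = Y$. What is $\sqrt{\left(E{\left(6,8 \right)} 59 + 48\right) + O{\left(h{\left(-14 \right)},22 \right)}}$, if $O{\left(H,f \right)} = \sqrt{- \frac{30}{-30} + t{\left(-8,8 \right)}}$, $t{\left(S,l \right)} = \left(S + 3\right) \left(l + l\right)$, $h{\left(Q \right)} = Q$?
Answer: $\sqrt{520 + i \sqrt{79}} \approx 22.804 + 0.1949 i$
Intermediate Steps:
$t{\left(S,l \right)} = 2 l \left(3 + S\right)$ ($t{\left(S,l \right)} = \left(3 + S\right) 2 l = 2 l \left(3 + S\right)$)
$O{\left(H,f \right)} = i \sqrt{79}$ ($O{\left(H,f \right)} = \sqrt{- \frac{30}{-30} + 2 \cdot 8 \left(3 - 8\right)} = \sqrt{\left(-30\right) \left(- \frac{1}{30}\right) + 2 \cdot 8 \left(-5\right)} = \sqrt{1 - 80} = \sqrt{-79} = i \sqrt{79}$)
$\sqrt{\left(E{\left(6,8 \right)} 59 + 48\right) + O{\left(h{\left(-14 \right)},22 \right)}} = \sqrt{\left(8 \cdot 59 + 48\right) + i \sqrt{79}} = \sqrt{\left(472 + 48\right) + i \sqrt{79}} = \sqrt{520 + i \sqrt{79}}$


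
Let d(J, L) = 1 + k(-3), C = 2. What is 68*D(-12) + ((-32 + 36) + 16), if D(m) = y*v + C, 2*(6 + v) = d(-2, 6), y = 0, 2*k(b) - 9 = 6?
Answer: 156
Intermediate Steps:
k(b) = 15/2 (k(b) = 9/2 + (½)*6 = 9/2 + 3 = 15/2)
d(J, L) = 17/2 (d(J, L) = 1 + 15/2 = 17/2)
v = -7/4 (v = -6 + (½)*(17/2) = -6 + 17/4 = -7/4 ≈ -1.7500)
D(m) = 2 (D(m) = 0*(-7/4) + 2 = 0 + 2 = 2)
68*D(-12) + ((-32 + 36) + 16) = 68*2 + ((-32 + 36) + 16) = 136 + (4 + 16) = 136 + 20 = 156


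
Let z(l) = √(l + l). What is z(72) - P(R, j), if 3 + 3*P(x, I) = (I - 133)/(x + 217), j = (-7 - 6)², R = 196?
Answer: 5357/413 ≈ 12.971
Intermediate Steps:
z(l) = √2*√l (z(l) = √(2*l) = √2*√l)
j = 169 (j = (-13)² = 169)
P(x, I) = -1 + (-133 + I)/(3*(217 + x)) (P(x, I) = -1 + ((I - 133)/(x + 217))/3 = -1 + ((-133 + I)/(217 + x))/3 = -1 + (-133 + I)/(3*(217 + x)))
z(72) - P(R, j) = √2*√72 - (-784 + 169 - 3*196)/(3*(217 + 196)) = √2*(6*√2) - (-784 + 169 - 588)/(3*413) = 12 - (-1203)/(3*413) = 12 - 1*(-401/413) = 12 + 401/413 = 5357/413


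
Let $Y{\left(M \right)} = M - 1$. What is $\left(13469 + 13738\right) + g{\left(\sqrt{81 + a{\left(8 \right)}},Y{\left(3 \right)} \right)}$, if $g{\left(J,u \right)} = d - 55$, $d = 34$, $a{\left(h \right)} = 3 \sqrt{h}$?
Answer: $27186$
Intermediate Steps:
$Y{\left(M \right)} = -1 + M$
$g{\left(J,u \right)} = -21$ ($g{\left(J,u \right)} = 34 - 55 = -21$)
$\left(13469 + 13738\right) + g{\left(\sqrt{81 + a{\left(8 \right)}},Y{\left(3 \right)} \right)} = \left(13469 + 13738\right) - 21 = 27207 - 21 = 27186$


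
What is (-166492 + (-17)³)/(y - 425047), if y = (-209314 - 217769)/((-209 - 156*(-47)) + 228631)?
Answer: 40409414370/100206957521 ≈ 0.40326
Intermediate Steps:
y = -427083/235754 (y = -427083/((-209 + 7332) + 228631) = -427083/(7123 + 228631) = -427083/235754 ≈ -1.8116)
(-166492 + (-17)³)/(y - 425047) = (-166492 + (-17)³)/(-427083/235754 - 425047) = (-166492 - 4913)/(-100206957521/235754) = -171405*(-235754/100206957521) = 40409414370/100206957521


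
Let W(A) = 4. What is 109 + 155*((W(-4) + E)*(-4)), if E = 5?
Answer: -5471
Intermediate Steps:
109 + 155*((W(-4) + E)*(-4)) = 109 + 155*((4 + 5)*(-4)) = 109 + 155*(9*(-4)) = 109 + 155*(-36) = 109 - 5580 = -5471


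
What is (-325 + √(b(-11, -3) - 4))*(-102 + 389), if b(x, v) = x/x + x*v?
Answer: -93275 + 287*√30 ≈ -91703.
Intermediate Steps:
b(x, v) = 1 + v*x
(-325 + √(b(-11, -3) - 4))*(-102 + 389) = (-325 + √((1 - 3*(-11)) - 4))*(-102 + 389) = (-325 + √((1 + 33) - 4))*287 = (-325 + √(34 - 4))*287 = (-325 + √30)*287 = -93275 + 287*√30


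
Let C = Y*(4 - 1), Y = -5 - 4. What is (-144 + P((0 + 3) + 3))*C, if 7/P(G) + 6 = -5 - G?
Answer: 66285/17 ≈ 3899.1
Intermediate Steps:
Y = -9
C = -27 (C = -9*(4 - 1) = -9*3 = -27)
P(G) = 7/(-11 - G) (P(G) = 7/(-6 + (-5 - G)) = 7/(-11 - G))
(-144 + P((0 + 3) + 3))*C = (-144 - 7/(11 + ((0 + 3) + 3)))*(-27) = (-144 - 7/(11 + (3 + 3)))*(-27) = (-144 - 7/(11 + 6))*(-27) = (-144 - 7/17)*(-27) = -2455/17*(-27) = 66285/17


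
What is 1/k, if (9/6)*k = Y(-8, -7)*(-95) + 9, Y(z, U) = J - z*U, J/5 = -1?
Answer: 3/11608 ≈ 0.00025844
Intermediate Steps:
J = -5 (J = 5*(-1) = -5)
Y(z, U) = -5 - U*z (Y(z, U) = -5 - z*U = -5 - U*z)
k = 11608/3 (k = 2*((-5 - 1*(-7)*(-8))*(-95) + 9)/3 = 2*((-5 - 56)*(-95) + 9)/3 = 2*(-61*(-95) + 9)/3 = 2*(5795 + 9)/3 = (⅔)*5804 = 11608/3 ≈ 3869.3)
1/k = 1/(11608/3) = 3/11608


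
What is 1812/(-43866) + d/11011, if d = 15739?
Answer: 111742507/80501421 ≈ 1.3881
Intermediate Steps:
1812/(-43866) + d/11011 = 1812/(-43866) + 15739/11011 = 1812*(-1/43866) + 15739*(1/11011) = -302/7311 + 15739/11011 = 111742507/80501421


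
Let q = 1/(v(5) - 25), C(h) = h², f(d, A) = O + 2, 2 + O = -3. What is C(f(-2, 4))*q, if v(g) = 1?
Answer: -3/8 ≈ -0.37500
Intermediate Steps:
O = -5 (O = -2 - 3 = -5)
f(d, A) = -3 (f(d, A) = -5 + 2 = -3)
q = -1/24 (q = 1/(1 - 25) = 1/(-24) = -1/24 ≈ -0.041667)
C(f(-2, 4))*q = (-3)²*(-1/24) = 9*(-1/24) = -3/8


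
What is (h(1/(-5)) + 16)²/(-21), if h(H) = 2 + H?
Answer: -7921/525 ≈ -15.088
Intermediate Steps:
(h(1/(-5)) + 16)²/(-21) = ((2 + 1/(-5)) + 16)²/(-21) = ((2 - ⅕) + 16)²*(-1/21) = (9/5 + 16)²*(-1/21) = (89/5)²*(-1/21) = (7921/25)*(-1/21) = -7921/525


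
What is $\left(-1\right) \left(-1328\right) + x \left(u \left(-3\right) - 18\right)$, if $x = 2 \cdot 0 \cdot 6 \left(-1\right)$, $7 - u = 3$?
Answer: $1328$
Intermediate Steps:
$u = 4$ ($u = 7 - 3 = 4$)
$x = 0$ ($x = 0 \left(-6\right) = 0$)
$\left(-1\right) \left(-1328\right) + x \left(u \left(-3\right) - 18\right) = \left(-1\right) \left(-1328\right) + 0 \left(4 \left(-3\right) - 18\right) = 1328 + 0 \left(-12 - 18\right) = 1328 + 0 \left(-30\right) = 1328 + 0 = 1328$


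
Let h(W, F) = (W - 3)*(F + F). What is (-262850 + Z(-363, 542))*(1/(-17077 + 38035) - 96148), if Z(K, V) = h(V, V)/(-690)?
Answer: 13094411096821486/516465 ≈ 2.5354e+10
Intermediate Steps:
h(W, F) = 2*F*(-3 + W) (h(W, F) = (-3 + W)*(2*F) = 2*F*(-3 + W))
Z(K, V) = -V*(-3 + V)/345 (Z(K, V) = (2*V*(-3 + V))/(-690) = (2*V*(-3 + V))*(-1/690) = -V*(-3 + V)/345)
(-262850 + Z(-363, 542))*(1/(-17077 + 38035) - 96148) = (-262850 + (1/345)*542*(3 - 1*542))*(1/(-17077 + 38035) - 96148) = (-262850 + (1/345)*542*(3 - 542))*(1/20958 - 96148) = (-262850 + (1/345)*542*(-539))*(1/20958 - 96148) = (-262850 - 292138/345)*(-2015069783/20958) = -90975388/345*(-2015069783/20958) = 13094411096821486/516465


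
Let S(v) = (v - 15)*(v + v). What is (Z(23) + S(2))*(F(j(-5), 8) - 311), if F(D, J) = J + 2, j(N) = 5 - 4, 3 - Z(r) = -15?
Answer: 10234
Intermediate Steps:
Z(r) = 18 (Z(r) = 3 - 1*(-15) = 3 + 15 = 18)
S(v) = 2*v*(-15 + v) (S(v) = (-15 + v)*(2*v) = 2*v*(-15 + v))
j(N) = 1
F(D, J) = 2 + J
(Z(23) + S(2))*(F(j(-5), 8) - 311) = (18 + 2*2*(-15 + 2))*((2 + 8) - 311) = (18 + 2*2*(-13))*(10 - 311) = (18 - 52)*(-301) = -34*(-301) = 10234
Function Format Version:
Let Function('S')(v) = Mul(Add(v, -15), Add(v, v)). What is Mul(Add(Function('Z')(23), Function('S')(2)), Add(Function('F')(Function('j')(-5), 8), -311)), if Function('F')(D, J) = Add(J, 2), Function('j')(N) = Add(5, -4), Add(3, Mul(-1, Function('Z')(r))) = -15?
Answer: 10234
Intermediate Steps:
Function('Z')(r) = 18 (Function('Z')(r) = Add(3, Mul(-1, -15)) = Add(3, 15) = 18)
Function('S')(v) = Mul(2, v, Add(-15, v)) (Function('S')(v) = Mul(Add(-15, v), Mul(2, v)) = Mul(2, v, Add(-15, v)))
Function('j')(N) = 1
Function('F')(D, J) = Add(2, J)
Mul(Add(Function('Z')(23), Function('S')(2)), Add(Function('F')(Function('j')(-5), 8), -311)) = Mul(Add(18, Mul(2, 2, Add(-15, 2))), Add(Add(2, 8), -311)) = Mul(Add(18, Mul(2, 2, -13)), Add(10, -311)) = Mul(Add(18, -52), -301) = Mul(-34, -301) = 10234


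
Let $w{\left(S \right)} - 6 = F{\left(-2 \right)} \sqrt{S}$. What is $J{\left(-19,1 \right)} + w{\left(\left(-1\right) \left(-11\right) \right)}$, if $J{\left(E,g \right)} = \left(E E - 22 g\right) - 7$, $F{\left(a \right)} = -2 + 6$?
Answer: $338 + 4 \sqrt{11} \approx 351.27$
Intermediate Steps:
$F{\left(a \right)} = 4$
$J{\left(E,g \right)} = -7 + E^{2} - 22 g$ ($J{\left(E,g \right)} = \left(E^{2} - 22 g\right) - 7 = -7 + E^{2} - 22 g$)
$w{\left(S \right)} = 6 + 4 \sqrt{S}$
$J{\left(-19,1 \right)} + w{\left(\left(-1\right) \left(-11\right) \right)} = \left(-7 + \left(-19\right)^{2} - 22\right) + \left(6 + 4 \sqrt{\left(-1\right) \left(-11\right)}\right) = \left(-7 + 361 - 22\right) + \left(6 + 4 \sqrt{11}\right) = 332 + \left(6 + 4 \sqrt{11}\right) = 338 + 4 \sqrt{11}$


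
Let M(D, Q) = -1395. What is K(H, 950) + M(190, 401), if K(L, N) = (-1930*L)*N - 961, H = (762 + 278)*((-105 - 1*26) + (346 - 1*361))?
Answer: 278398637644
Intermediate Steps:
H = -151840 (H = 1040*((-105 - 26) + (346 - 361)) = 1040*(-131 - 15) = 1040*(-146) = -151840)
K(L, N) = -961 - 1930*L*N (K(L, N) = -1930*L*N - 961 = -961 - 1930*L*N)
K(H, 950) + M(190, 401) = (-961 - 1930*(-151840)*950) - 1395 = (-961 + 278398640000) - 1395 = 278398639039 - 1395 = 278398637644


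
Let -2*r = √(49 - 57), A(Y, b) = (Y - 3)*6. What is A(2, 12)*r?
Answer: 6*I*√2 ≈ 8.4853*I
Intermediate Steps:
A(Y, b) = -18 + 6*Y (A(Y, b) = (-3 + Y)*6 = -18 + 6*Y)
r = -I*√2 (r = -√(49 - 57)/2 = -I*√2 ≈ -1.4142*I)
A(2, 12)*r = (-18 + 6*2)*(-I*√2) = (-18 + 12)*(-I*√2) = -(-6)*I*√2 = 6*I*√2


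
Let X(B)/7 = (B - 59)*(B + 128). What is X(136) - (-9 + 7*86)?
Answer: 141703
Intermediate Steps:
X(B) = 7*(-59 + B)*(128 + B) (X(B) = 7*((B - 59)*(B + 128)) = 7*((-59 + B)*(128 + B)) = 7*(-59 + B)*(128 + B))
X(136) - (-9 + 7*86) = (-52864 + 7*136² + 483*136) - (-9 + 7*86) = (-52864 + 7*18496 + 65688) - (-9 + 602) = (-52864 + 129472 + 65688) - 1*593 = 142296 - 593 = 141703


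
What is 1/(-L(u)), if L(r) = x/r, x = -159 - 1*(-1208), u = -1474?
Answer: 1474/1049 ≈ 1.4051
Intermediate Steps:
x = 1049 (x = -159 + 1208 = 1049)
L(r) = 1049/r
1/(-L(u)) = 1/(-1049/(-1474)) = 1/(-1049*(-1)/1474) = 1/(-1*(-1049/1474)) = 1/(1049/1474) = 1474/1049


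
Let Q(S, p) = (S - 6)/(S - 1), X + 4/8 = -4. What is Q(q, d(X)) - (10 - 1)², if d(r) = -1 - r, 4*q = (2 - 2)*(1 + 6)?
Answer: -75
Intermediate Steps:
X = -9/2 (X = -½ - 4 = -9/2 ≈ -4.5000)
q = 0 (q = ((2 - 2)*(1 + 6))/4 = (0*7)/4 = (¼)*0 = 0)
Q(S, p) = (-6 + S)/(-1 + S)
Q(q, d(X)) - (10 - 1)² = (-6 + 0)/(-1 + 0) - (10 - 1)² = -6/(-1) - 1*9² = -1*(-6) - 1*81 = 6 - 81 = -75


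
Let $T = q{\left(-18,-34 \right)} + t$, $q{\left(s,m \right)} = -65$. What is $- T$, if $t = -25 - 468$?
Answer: $558$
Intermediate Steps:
$t = -493$ ($t = -25 - 468 = -493$)
$T = -558$ ($T = -65 - 493 = -558$)
$- T = \left(-1\right) \left(-558\right) = 558$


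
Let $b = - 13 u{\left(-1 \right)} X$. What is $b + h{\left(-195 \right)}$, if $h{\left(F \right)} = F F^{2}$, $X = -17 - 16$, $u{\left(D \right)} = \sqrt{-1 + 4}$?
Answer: $-7414875 + 429 \sqrt{3} \approx -7.4141 \cdot 10^{6}$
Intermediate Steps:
$u{\left(D \right)} = \sqrt{3}$
$X = -33$
$h{\left(F \right)} = F^{3}$
$b = 429 \sqrt{3}$ ($b = - 13 \sqrt{3} \left(-33\right) = 429 \sqrt{3} \approx 743.05$)
$b + h{\left(-195 \right)} = 429 \sqrt{3} + \left(-195\right)^{3} = 429 \sqrt{3} - 7414875 = -7414875 + 429 \sqrt{3}$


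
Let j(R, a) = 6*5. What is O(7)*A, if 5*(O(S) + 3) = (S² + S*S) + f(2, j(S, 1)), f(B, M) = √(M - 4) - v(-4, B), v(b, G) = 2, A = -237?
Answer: -19197/5 - 237*√26/5 ≈ -4081.1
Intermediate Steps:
j(R, a) = 30
f(B, M) = -2 + √(-4 + M) (f(B, M) = √(M - 4) - 1*2 = √(-4 + M) - 2 = -2 + √(-4 + M))
O(S) = -17/5 + √26/5 + 2*S²/5 (O(S) = -3 + ((S² + S*S) + (-2 + √(-4 + 30)))/5 = -3 + ((S² + S²) + (-2 + √26))/5 = -3 + (2*S² + (-2 + √26))/5 = -3 + (-2 + √26 + 2*S²)/5 = -3 + (-⅖ + √26/5 + 2*S²/5) = -17/5 + √26/5 + 2*S²/5)
O(7)*A = (-17/5 + √26/5 + (⅖)*7²)*(-237) = (-17/5 + √26/5 + (⅖)*49)*(-237) = (-17/5 + √26/5 + 98/5)*(-237) = (81/5 + √26/5)*(-237) = -19197/5 - 237*√26/5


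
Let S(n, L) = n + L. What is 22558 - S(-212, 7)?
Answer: 22763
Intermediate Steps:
S(n, L) = L + n
22558 - S(-212, 7) = 22558 - (7 - 212) = 22558 - 1*(-205) = 22558 + 205 = 22763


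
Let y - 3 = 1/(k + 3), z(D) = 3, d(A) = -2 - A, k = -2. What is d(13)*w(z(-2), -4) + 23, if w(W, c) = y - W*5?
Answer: 188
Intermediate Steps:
y = 4 (y = 3 + 1/(-2 + 3) = 3 + 1/1 = 3 + 1 = 4)
w(W, c) = 4 - 5*W (w(W, c) = 4 - W*5 = 4 - 5*W)
d(13)*w(z(-2), -4) + 23 = (-2 - 1*13)*(4 - 5*3) + 23 = (-2 - 13)*(4 - 15) + 23 = -15*(-11) + 23 = 165 + 23 = 188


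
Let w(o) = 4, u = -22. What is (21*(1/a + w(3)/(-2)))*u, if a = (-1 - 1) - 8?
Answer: 4851/5 ≈ 970.20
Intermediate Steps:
a = -10 (a = -2 - 8 = -10)
(21*(1/a + w(3)/(-2)))*u = (21*(1/(-10) + 4/(-2)))*(-22) = (21*(1*(-1/10) + 4*(-1/2)))*(-22) = (21*(-1/10 - 2))*(-22) = (21*(-21/10))*(-22) = -441/10*(-22) = 4851/5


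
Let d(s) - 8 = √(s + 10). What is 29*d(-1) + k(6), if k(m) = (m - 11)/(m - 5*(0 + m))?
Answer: 7661/24 ≈ 319.21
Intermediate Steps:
d(s) = 8 + √(10 + s) (d(s) = 8 + √(s + 10) = 8 + √(10 + s))
k(m) = -(-11 + m)/(4*m) (k(m) = (-11 + m)/(m - 5*m) = (-11 + m)/((-4*m)) = (-11 + m)*(-1/(4*m)) = -(-11 + m)/(4*m))
29*d(-1) + k(6) = 29*(8 + √(10 - 1)) + (¼)*(11 - 1*6)/6 = 29*(8 + √9) + (¼)*(⅙)*(11 - 6) = 29*(8 + 3) + (¼)*(⅙)*5 = 29*11 + 5/24 = 319 + 5/24 = 7661/24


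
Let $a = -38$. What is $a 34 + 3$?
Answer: $-1289$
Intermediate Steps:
$a 34 + 3 = \left(-38\right) 34 + 3 = -1292 + 3 = -1289$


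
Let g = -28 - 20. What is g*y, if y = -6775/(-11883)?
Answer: -108400/3961 ≈ -27.367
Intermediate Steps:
y = 6775/11883 (y = -6775*(-1/11883) = 6775/11883 ≈ 0.57014)
g = -48
g*y = -48*6775/11883 = -108400/3961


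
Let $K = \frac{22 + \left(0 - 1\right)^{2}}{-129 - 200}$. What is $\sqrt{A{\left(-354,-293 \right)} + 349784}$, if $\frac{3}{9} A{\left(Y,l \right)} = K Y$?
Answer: $\frac{\sqrt{37869006098}}{329} \approx 591.49$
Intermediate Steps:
$K = - \frac{23}{329}$ ($K = \frac{22 + \left(-1\right)^{2}}{-329} = \left(22 + 1\right) \left(- \frac{1}{329}\right) = 23 \left(- \frac{1}{329}\right) = - \frac{23}{329} \approx -0.069909$)
$A{\left(Y,l \right)} = - \frac{69 Y}{329}$ ($A{\left(Y,l \right)} = 3 \left(- \frac{23 Y}{329}\right) = - \frac{69 Y}{329}$)
$\sqrt{A{\left(-354,-293 \right)} + 349784} = \sqrt{\left(- \frac{69}{329}\right) \left(-354\right) + 349784} = \sqrt{\frac{24426}{329} + 349784} = \sqrt{\frac{115103362}{329}} = \frac{\sqrt{37869006098}}{329}$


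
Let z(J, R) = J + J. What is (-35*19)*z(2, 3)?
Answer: -2660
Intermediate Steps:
z(J, R) = 2*J
(-35*19)*z(2, 3) = (-35*19)*(2*2) = -665*4 = -2660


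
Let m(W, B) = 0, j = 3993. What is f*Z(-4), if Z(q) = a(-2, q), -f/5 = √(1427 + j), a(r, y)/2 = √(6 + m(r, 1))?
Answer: -20*√8130 ≈ -1803.3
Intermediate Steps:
a(r, y) = 2*√6 (a(r, y) = 2*√(6 + 0) = 2*√6)
f = -10*√1355 (f = -5*√(1427 + 3993) = -10*√1355 ≈ -368.10)
Z(q) = 2*√6
f*Z(-4) = (-10*√1355)*(2*√6) = -20*√8130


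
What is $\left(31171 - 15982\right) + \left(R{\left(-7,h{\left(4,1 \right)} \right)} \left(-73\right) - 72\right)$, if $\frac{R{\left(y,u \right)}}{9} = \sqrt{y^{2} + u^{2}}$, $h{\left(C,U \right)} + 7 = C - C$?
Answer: $15117 - 4599 \sqrt{2} \approx 8613.0$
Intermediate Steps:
$h{\left(C,U \right)} = -7$ ($h{\left(C,U \right)} = -7 + \left(C - C\right) = -7 + 0 = -7$)
$R{\left(y,u \right)} = 9 \sqrt{u^{2} + y^{2}}$ ($R{\left(y,u \right)} = 9 \sqrt{y^{2} + u^{2}} = 9 \sqrt{u^{2} + y^{2}}$)
$\left(31171 - 15982\right) + \left(R{\left(-7,h{\left(4,1 \right)} \right)} \left(-73\right) - 72\right) = \left(31171 - 15982\right) + \left(9 \sqrt{\left(-7\right)^{2} + \left(-7\right)^{2}} \left(-73\right) - 72\right) = 15189 + \left(9 \sqrt{49 + 49} \left(-73\right) - 72\right) = 15189 + \left(9 \sqrt{98} \left(-73\right) - 72\right) = 15189 + \left(9 \cdot 7 \sqrt{2} \left(-73\right) - 72\right) = 15189 + \left(63 \sqrt{2} \left(-73\right) - 72\right) = 15189 - \left(72 + 4599 \sqrt{2}\right) = 15117 - 4599 \sqrt{2}$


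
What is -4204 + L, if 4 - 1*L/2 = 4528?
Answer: -13252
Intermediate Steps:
L = -9048 (L = 8 - 2*4528 = 8 - 9056 = -9048)
-4204 + L = -4204 - 9048 = -13252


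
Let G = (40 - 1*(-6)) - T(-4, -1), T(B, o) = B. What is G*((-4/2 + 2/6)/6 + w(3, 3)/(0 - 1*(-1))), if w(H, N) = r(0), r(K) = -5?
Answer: -2375/9 ≈ -263.89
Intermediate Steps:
w(H, N) = -5
G = 50 (G = (40 - 1*(-6)) - 1*(-4) = (40 + 6) + 4 = 46 + 4 = 50)
G*((-4/2 + 2/6)/6 + w(3, 3)/(0 - 1*(-1))) = 50*((-4/2 + 2/6)/6 - 5/(0 - 1*(-1))) = 50*((-4*1/2 + 2*(1/6))*(1/6) - 5/(0 + 1)) = 50*((-2 + 1/3)*(1/6) - 5/1) = 50*(-5/3*1/6 - 5*1) = 50*(-5/18 - 5) = 50*(-95/18) = -2375/9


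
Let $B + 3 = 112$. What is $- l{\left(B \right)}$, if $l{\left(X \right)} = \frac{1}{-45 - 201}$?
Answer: $\frac{1}{246} \approx 0.004065$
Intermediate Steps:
$B = 109$ ($B = -3 + 112 = 109$)
$l{\left(X \right)} = - \frac{1}{246}$ ($l{\left(X \right)} = \frac{1}{-246} = - \frac{1}{246}$)
$- l{\left(B \right)} = \left(-1\right) \left(- \frac{1}{246}\right) = \frac{1}{246}$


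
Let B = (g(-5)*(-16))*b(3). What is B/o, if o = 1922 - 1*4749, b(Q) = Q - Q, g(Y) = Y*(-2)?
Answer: 0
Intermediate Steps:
g(Y) = -2*Y
b(Q) = 0
B = 0 (B = (-2*(-5)*(-16))*0 = (10*(-16))*0 = -160*0 = 0)
o = -2827 (o = 1922 - 4749 = -2827)
B/o = 0/(-2827) = 0*(-1/2827) = 0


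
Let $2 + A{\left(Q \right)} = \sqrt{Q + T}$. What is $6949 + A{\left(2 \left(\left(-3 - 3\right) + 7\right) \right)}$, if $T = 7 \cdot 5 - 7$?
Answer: $6947 + \sqrt{30} \approx 6952.5$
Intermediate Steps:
$T = 28$ ($T = 35 - 7 = 28$)
$A{\left(Q \right)} = -2 + \sqrt{28 + Q}$ ($A{\left(Q \right)} = -2 + \sqrt{Q + 28} = -2 + \sqrt{28 + Q}$)
$6949 + A{\left(2 \left(\left(-3 - 3\right) + 7\right) \right)} = 6949 - \left(2 - \sqrt{28 + 2 \left(\left(-3 - 3\right) + 7\right)}\right) = 6949 - \left(2 - \sqrt{28 + 2 \left(-6 + 7\right)}\right) = 6949 - \left(2 - \sqrt{28 + 2 \cdot 1}\right) = 6949 - \left(2 - \sqrt{28 + 2}\right) = 6949 - \left(2 - \sqrt{30}\right) = 6947 + \sqrt{30}$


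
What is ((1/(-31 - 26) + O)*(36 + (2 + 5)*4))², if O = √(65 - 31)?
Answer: 452472832/3249 - 8192*√34/57 ≈ 1.3843e+5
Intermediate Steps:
O = √34 ≈ 5.8309
((1/(-31 - 26) + O)*(36 + (2 + 5)*4))² = ((1/(-31 - 26) + √34)*(36 + (2 + 5)*4))² = ((1/(-57) + √34)*(36 + 7*4))² = ((-1/57 + √34)*(36 + 28))² = ((-1/57 + √34)*64)² = (-64/57 + 64*√34)²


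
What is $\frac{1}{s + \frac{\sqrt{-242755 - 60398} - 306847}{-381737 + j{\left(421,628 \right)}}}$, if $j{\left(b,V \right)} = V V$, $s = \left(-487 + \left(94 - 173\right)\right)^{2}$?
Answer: $\frac{51235975178795}{16412508954923488378} - \frac{12647 i \sqrt{303153}}{16412508954923488378} \approx 3.1218 \cdot 10^{-6} - 4.2427 \cdot 10^{-13} i$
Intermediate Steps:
$s = 320356$ ($s = \left(-487 + \left(94 - 173\right)\right)^{2} = \left(-487 - 79\right)^{2} = \left(-566\right)^{2} = 320356$)
$j{\left(b,V \right)} = V^{2}$
$\frac{1}{s + \frac{\sqrt{-242755 - 60398} - 306847}{-381737 + j{\left(421,628 \right)}}} = \frac{1}{320356 + \frac{\sqrt{-242755 - 60398} - 306847}{-381737 + 628^{2}}} = \frac{1}{320356 + \frac{\sqrt{-303153} - 306847}{-381737 + 394384}} = \frac{1}{320356 + \frac{i \sqrt{303153} - 306847}{12647}} = \frac{1}{320356 + \left(-306847 + i \sqrt{303153}\right) \frac{1}{12647}} = \frac{1}{320356 - \left(\frac{306847}{12647} - \frac{i \sqrt{303153}}{12647}\right)} = \frac{1}{\frac{4051235485}{12647} + \frac{i \sqrt{303153}}{12647}}$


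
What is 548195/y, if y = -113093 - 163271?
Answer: -548195/276364 ≈ -1.9836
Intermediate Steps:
y = -276364
548195/y = 548195/(-276364) = 548195*(-1/276364) = -548195/276364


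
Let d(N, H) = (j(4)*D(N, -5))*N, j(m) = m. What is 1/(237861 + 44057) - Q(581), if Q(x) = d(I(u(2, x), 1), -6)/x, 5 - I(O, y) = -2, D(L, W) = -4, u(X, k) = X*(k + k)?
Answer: 4510771/23399194 ≈ 0.19277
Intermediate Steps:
u(X, k) = 2*X*k (u(X, k) = X*(2*k) = 2*X*k)
I(O, y) = 7 (I(O, y) = 5 - 1*(-2) = 5 + 2 = 7)
d(N, H) = -16*N (d(N, H) = (4*(-4))*N = -16*N)
Q(x) = -112/x (Q(x) = (-16*7)/x = -112/x)
1/(237861 + 44057) - Q(581) = 1/(237861 + 44057) - (-112)/581 = 1/281918 - (-112)/581 = 1/281918 - 1*(-16/83) = 1/281918 + 16/83 = 4510771/23399194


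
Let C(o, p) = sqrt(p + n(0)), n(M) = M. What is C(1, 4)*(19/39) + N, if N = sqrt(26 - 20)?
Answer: 38/39 + sqrt(6) ≈ 3.4238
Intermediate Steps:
N = sqrt(6) ≈ 2.4495
C(o, p) = sqrt(p) (C(o, p) = sqrt(p + 0) = sqrt(p))
C(1, 4)*(19/39) + N = sqrt(4)*(19/39) + sqrt(6) = 2*(19*(1/39)) + sqrt(6) = 2*(19/39) + sqrt(6) = 38/39 + sqrt(6)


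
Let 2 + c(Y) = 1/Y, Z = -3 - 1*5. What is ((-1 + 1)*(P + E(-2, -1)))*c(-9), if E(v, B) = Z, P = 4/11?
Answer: 0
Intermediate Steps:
P = 4/11 (P = 4*(1/11) = 4/11 ≈ 0.36364)
Z = -8 (Z = -3 - 5 = -8)
E(v, B) = -8
c(Y) = -2 + 1/Y
((-1 + 1)*(P + E(-2, -1)))*c(-9) = ((-1 + 1)*(4/11 - 8))*(-2 + 1/(-9)) = (0*(-84/11))*(-2 - 1/9) = 0*(-19/9) = 0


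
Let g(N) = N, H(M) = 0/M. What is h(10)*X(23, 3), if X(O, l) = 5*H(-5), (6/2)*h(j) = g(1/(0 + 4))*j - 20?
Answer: 0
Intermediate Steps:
H(M) = 0
h(j) = -20/3 + j/12 (h(j) = (j/(0 + 4) - 20)/3 = (j/4 - 20)/3 = (-20 + j/4)/3 = -20/3 + j/12)
X(O, l) = 0 (X(O, l) = 5*0 = 0)
h(10)*X(23, 3) = (-20/3 + (1/12)*10)*0 = (-20/3 + ⅚)*0 = -35/6*0 = 0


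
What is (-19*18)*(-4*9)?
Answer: 12312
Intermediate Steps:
(-19*18)*(-4*9) = -342*(-36) = 12312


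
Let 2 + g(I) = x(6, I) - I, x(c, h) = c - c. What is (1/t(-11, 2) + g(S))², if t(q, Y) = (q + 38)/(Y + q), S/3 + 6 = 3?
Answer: 400/9 ≈ 44.444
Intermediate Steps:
S = -9 (S = -18 + 3*3 = -18 + 9 = -9)
t(q, Y) = (38 + q)/(Y + q)
x(c, h) = 0
g(I) = -2 - I (g(I) = -2 + (0 - I) = -2 - I)
(1/t(-11, 2) + g(S))² = (1/((38 - 11)/(2 - 11)) + (-2 - 1*(-9)))² = (1/(27/(-9)) + (-2 + 9))² = (1/(-⅑*27) + 7)² = (1/(-3) + 7)² = (-⅓ + 7)² = (20/3)² = 400/9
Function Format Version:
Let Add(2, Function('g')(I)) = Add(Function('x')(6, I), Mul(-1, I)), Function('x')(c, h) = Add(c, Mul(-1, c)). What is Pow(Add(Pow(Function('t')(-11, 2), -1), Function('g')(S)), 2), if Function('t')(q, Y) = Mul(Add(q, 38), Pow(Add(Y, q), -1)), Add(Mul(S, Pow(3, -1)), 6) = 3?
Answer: Rational(400, 9) ≈ 44.444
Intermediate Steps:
S = -9 (S = Add(-18, Mul(3, 3)) = Add(-18, 9) = -9)
Function('t')(q, Y) = Mul(Pow(Add(Y, q), -1), Add(38, q)) (Function('t')(q, Y) = Mul(Add(38, q), Pow(Add(Y, q), -1)) = Mul(Pow(Add(Y, q), -1), Add(38, q)))
Function('x')(c, h) = 0
Function('g')(I) = Add(-2, Mul(-1, I)) (Function('g')(I) = Add(-2, Add(0, Mul(-1, I))) = Add(-2, Mul(-1, I)))
Pow(Add(Pow(Function('t')(-11, 2), -1), Function('g')(S)), 2) = Pow(Add(Pow(Mul(Pow(Add(2, -11), -1), Add(38, -11)), -1), Add(-2, Mul(-1, -9))), 2) = Pow(Add(Pow(Mul(Pow(-9, -1), 27), -1), Add(-2, 9)), 2) = Pow(Add(Pow(Mul(Rational(-1, 9), 27), -1), 7), 2) = Pow(Add(Pow(-3, -1), 7), 2) = Pow(Add(Rational(-1, 3), 7), 2) = Pow(Rational(20, 3), 2) = Rational(400, 9)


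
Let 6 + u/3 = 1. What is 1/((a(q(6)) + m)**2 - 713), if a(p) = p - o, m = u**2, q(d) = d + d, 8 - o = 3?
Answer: 1/53111 ≈ 1.8828e-5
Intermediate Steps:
u = -15 (u = -18 + 3*1 = -18 + 3 = -15)
o = 5 (o = 8 - 1*3 = 8 - 3 = 5)
q(d) = 2*d
m = 225 (m = (-15)**2 = 225)
a(p) = -5 + p (a(p) = p - 1*5 = p - 5 = -5 + p)
1/((a(q(6)) + m)**2 - 713) = 1/(((-5 + 2*6) + 225)**2 - 713) = 1/(((-5 + 12) + 225)**2 - 713) = 1/((7 + 225)**2 - 713) = 1/(232**2 - 713) = 1/(53824 - 713) = 1/53111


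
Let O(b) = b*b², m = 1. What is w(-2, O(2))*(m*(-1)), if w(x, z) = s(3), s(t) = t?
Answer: -3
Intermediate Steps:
O(b) = b³
w(x, z) = 3
w(-2, O(2))*(m*(-1)) = 3*(1*(-1)) = 3*(-1) = -3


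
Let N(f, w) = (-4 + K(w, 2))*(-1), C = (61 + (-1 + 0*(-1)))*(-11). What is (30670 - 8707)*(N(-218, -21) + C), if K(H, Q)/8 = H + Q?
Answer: -11069352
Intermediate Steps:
K(H, Q) = 8*H + 8*Q (K(H, Q) = 8*(H + Q) = 8*H + 8*Q)
C = -660 (C = (61 + (-1 + 0))*(-11) = (61 - 1)*(-11) = 60*(-11) = -660)
N(f, w) = -12 - 8*w (N(f, w) = (-4 + (8*w + 8*2))*(-1) = (-4 + (8*w + 16))*(-1) = (-4 + (16 + 8*w))*(-1) = (12 + 8*w)*(-1) = -12 - 8*w)
(30670 - 8707)*(N(-218, -21) + C) = (30670 - 8707)*((-12 - 8*(-21)) - 660) = 21963*((-12 + 168) - 660) = 21963*(156 - 660) = 21963*(-504) = -11069352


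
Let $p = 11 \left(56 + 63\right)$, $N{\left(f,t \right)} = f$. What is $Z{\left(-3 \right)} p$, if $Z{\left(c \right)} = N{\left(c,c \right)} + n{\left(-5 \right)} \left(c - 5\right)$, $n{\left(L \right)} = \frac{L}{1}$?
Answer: $48433$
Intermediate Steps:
$n{\left(L \right)} = L$ ($n{\left(L \right)} = L 1 = L$)
$Z{\left(c \right)} = 25 - 4 c$ ($Z{\left(c \right)} = c - 5 \left(c - 5\right) = c - 5 \left(-5 + c\right) = c - \left(-25 + 5 c\right) = 25 - 4 c$)
$p = 1309$ ($p = 11 \cdot 119 = 1309$)
$Z{\left(-3 \right)} p = \left(25 - -12\right) 1309 = \left(25 + 12\right) 1309 = 37 \cdot 1309 = 48433$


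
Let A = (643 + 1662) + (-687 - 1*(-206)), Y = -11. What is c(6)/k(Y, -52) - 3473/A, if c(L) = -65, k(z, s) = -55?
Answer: -14491/20064 ≈ -0.72224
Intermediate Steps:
A = 1824 (A = 2305 + (-687 + 206) = 2305 - 481 = 1824)
c(6)/k(Y, -52) - 3473/A = -65/(-55) - 3473/1824 = -65*(-1/55) - 3473*1/1824 = 13/11 - 3473/1824 = -14491/20064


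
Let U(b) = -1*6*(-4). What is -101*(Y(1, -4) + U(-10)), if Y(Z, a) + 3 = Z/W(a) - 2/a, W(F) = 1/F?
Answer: -3535/2 ≈ -1767.5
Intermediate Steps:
Y(Z, a) = -3 - 2/a + Z*a (Y(Z, a) = -3 + (Z/(1/a) - 2/a) = -3 + (Z*a - 2/a) = -3 + (-2/a + Z*a) = -3 - 2/a + Z*a)
U(b) = 24 (U(b) = -6*(-4) = 24)
-101*(Y(1, -4) + U(-10)) = -101*((-3 - 2/(-4) + 1*(-4)) + 24) = -101*((-3 - 2*(-¼) - 4) + 24) = -101*((-3 + ½ - 4) + 24) = -101*(-13/2 + 24) = -101*35/2 = -3535/2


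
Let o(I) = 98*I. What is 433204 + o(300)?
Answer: 462604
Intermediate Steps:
433204 + o(300) = 433204 + 98*300 = 433204 + 29400 = 462604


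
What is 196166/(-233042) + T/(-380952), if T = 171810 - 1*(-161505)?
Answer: -8467012459/4932100888 ≈ -1.7167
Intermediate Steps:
T = 333315 (T = 171810 + 161505 = 333315)
196166/(-233042) + T/(-380952) = 196166/(-233042) + 333315/(-380952) = 196166*(-1/233042) + 333315*(-1/380952) = -98083/116521 - 37035/42328 = -8467012459/4932100888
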